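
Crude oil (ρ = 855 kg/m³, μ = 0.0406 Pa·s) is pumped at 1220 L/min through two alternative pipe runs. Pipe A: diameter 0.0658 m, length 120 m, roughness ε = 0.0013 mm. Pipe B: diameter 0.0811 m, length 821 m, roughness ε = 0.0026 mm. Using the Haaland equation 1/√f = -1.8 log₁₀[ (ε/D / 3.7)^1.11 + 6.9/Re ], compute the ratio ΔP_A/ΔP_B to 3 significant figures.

ΔP_A/ΔP_B ≈ 0.391

Pipe A: V = Q/A = 0.02033/0.0034 = 5.98 m/s; Re = 8286; ε/D = 1.98e-05; Haaland → f = 0.03256; ΔP_A = f(L/D)(ρV²/2) = 9.077e+05 Pa.
Pipe B: V = Q/A = 0.02033/0.005166 = 3.936 m/s; Re = 6723; ε/D = 3.21e-05; Haaland → f = 0.03458; ΔP_B = f(L/D)(ρV²/2) = 2.318e+06 Pa.
ΔP_A/ΔP_B = 9.077e+05/2.318e+06 = 0.391.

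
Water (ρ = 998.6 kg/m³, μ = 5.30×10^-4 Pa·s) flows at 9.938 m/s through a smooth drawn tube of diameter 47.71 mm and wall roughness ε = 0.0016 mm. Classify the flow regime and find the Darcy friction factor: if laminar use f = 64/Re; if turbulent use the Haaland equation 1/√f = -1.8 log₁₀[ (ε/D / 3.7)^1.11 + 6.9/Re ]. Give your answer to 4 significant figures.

Re = ρVD/μ = 998.6·9.938·0.04771/0.00053 = 8.934e+05.
Re > 4000 → turbulent. ε/D = 1.6e-06/0.04771 = 3.35e-05; Haaland: 1/√f = -1.8 log₁₀[2.53e-06 + 7.72e-06] = 8.981, so f = 0.0124.

f ≈ 0.01240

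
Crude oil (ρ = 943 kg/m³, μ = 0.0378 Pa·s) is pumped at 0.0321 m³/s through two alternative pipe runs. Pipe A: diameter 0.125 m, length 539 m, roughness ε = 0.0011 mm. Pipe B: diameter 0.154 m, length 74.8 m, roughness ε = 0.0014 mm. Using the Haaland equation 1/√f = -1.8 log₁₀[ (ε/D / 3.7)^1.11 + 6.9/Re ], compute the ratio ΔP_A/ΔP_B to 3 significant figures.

Pipe A: V = Q/A = 0.0321/0.01227 = 2.616 m/s; Re = 8157; ε/D = 8.8e-06; Haaland → f = 0.0327; ΔP_A = f(L/D)(ρV²/2) = 4.548e+05 Pa.
Pipe B: V = Q/A = 0.0321/0.01863 = 1.723 m/s; Re = 6621; ε/D = 9.09e-06; Haaland → f = 0.03471; ΔP_B = f(L/D)(ρV²/2) = 2.361e+04 Pa.
ΔP_A/ΔP_B = 4.548e+05/2.361e+04 = 19.3.

ΔP_A/ΔP_B ≈ 19.3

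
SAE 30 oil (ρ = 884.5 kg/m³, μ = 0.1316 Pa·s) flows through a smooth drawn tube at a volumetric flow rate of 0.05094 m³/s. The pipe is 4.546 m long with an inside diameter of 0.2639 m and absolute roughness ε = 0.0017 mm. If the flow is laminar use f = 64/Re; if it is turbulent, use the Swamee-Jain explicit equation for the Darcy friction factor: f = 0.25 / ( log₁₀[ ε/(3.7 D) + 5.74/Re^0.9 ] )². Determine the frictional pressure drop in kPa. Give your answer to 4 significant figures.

Cross-sectional area A = πD²/4 = π(0.2639)²/4 = 0.0547 m²; mean velocity V = Q/A = 0.05094/0.0547 = 0.9313 m/s.
Reynolds number Re = ρVD/μ = 884.5 · 0.9313 · 0.2639 / 0.132 = 1652.
Re < 2300 → laminar flow, so f = 64/Re = 64/1652 = 0.03874 (the turbulent correlation is not needed).
Darcy-Weisbach: ΔP = f(L/D)(ρV²/2) = 0.03874·(4.546/0.2639)·(884.5·0.9313²/2) = 0.03874·17.23·383.6 = 256 Pa.
ΔP = 256 Pa = 0.2560 kPa.

ΔP ≈ 0.2560 kPa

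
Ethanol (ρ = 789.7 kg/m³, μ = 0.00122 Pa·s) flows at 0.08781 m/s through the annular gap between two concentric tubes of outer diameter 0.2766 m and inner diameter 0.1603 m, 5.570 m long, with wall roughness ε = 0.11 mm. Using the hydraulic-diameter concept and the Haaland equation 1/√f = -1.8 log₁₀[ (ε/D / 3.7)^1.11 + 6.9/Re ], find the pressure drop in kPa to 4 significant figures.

ΔP ≈ 0.005205 kPa

Hydraulic diameter D_h = 4A/P = D_o - D_i = 0.2766 - 0.1603 = 0.1163 m.
Re = ρVD_h/μ = 789.7·0.08781·0.1163/0.00122 = 6610.
ε/D_h = 0.00011/0.1163 = 0.000946; Haaland gives 1/√f = -1.8 log₁₀[0.000103+0.00104] = 5.293, so f = 0.03569.
ΔP = f(L/D_h)(ρV²/2) = 0.03569·5.57/0.1163·3.045 = 5.205 Pa.
ΔP = 0.005205 kPa.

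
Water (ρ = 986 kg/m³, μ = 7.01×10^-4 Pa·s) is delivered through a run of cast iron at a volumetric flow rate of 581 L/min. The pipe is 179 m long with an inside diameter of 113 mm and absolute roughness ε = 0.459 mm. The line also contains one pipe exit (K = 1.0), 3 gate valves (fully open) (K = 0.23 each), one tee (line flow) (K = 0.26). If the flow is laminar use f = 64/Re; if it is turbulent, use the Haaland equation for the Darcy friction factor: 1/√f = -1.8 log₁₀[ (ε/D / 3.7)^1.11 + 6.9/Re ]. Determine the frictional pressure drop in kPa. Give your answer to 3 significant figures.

Q = 581 L/min = 581/60000 = 0.009683 m³/s.
Cross-sectional area A = πD²/4 = π(0.113)²/4 = 0.01003 m²; mean velocity V = Q/A = 0.009683/0.01003 = 0.9656 m/s.
Reynolds number Re = ρVD/μ = 986 · 0.9656 · 0.113 / 0.000701 = 1.535e+05.
Re > 4000 → turbulent. Relative roughness ε/D = 0.000459/0.113 = 0.00406. Haaland: 1/√f = -1.8 log₁₀[(0.00406/3.7)^1.11 + 6.9/1.535e+05] = -1.8 log₁₀[0.000519 + 4.5e-05] = 5.848, so f = 0.02924.
Total minor-loss coefficient ΣK = 1·1 + 3·0.23 + 1·0.26 = 1.95.
ΔP = [f·L/D + ΣK]·(ρV²/2) = [0.02924·179/0.113 + 1.95]·(986·0.9656²/2) = [46.32 + 1.95]·459.6 = 2.219e+04 Pa.
ΔP = 2.219e+04 Pa = 22.2 kPa.

ΔP ≈ 22.2 kPa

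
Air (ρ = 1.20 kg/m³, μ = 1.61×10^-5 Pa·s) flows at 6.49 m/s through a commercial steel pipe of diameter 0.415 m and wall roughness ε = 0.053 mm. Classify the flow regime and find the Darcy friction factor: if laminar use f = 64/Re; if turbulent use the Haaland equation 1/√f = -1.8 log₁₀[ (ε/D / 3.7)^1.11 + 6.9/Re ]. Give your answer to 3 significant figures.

Re = ρVD/μ = 1.2·6.49·0.415/1.61e-05 = 2.007e+05.
Re > 4000 → turbulent. ε/D = 5.3e-05/0.415 = 0.000128; Haaland: 1/√f = -1.8 log₁₀[1.11e-05 + 3.44e-05] = 7.815, so f = 0.01637.

f ≈ 0.0164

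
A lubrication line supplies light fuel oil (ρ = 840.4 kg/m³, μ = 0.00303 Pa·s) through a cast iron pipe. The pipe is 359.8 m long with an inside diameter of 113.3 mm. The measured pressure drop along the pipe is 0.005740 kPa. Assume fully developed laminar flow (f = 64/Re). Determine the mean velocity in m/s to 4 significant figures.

For laminar flow, f = 64/Re with Re = ρVD/μ, so Darcy-Weisbach reduces to ΔP = 32μLV/D². Solving for V: V = ΔP·D²/(32μL) = 5.74·(0.1133)²/(32·0.00303·359.8) = 0.002112 m/s.
Check: Re = ρVD/μ = 840.4·0.002112·0.1133/0.00303 = 66.37 < 2300, so the laminar assumption holds.

V ≈ 0.002112 m/s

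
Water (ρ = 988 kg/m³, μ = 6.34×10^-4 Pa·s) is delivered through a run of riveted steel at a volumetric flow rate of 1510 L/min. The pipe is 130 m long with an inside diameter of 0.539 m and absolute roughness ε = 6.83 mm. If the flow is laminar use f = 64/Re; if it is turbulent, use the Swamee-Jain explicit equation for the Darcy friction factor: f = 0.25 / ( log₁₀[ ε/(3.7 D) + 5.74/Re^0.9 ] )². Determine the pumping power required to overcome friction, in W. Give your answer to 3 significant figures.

P ≈ 1.53 W

Q = 1510 L/min = 1510/60000 = 0.02517 m³/s.
Cross-sectional area A = πD²/4 = π(0.539)²/4 = 0.2282 m²; mean velocity V = Q/A = 0.02517/0.2282 = 0.1103 m/s.
Reynolds number Re = ρVD/μ = 988 · 0.1103 · 0.539 / 0.000634 = 9.264e+04.
Re > 4000 → turbulent. Relative roughness ε/D = 0.00683/0.539 = 0.0127. Swamee-Jain: f = 0.25/(log₁₀[0.0127/3.7 + 5.74/9.264e+04^0.9])² = 0.25/(log₁₀[0.00342 + 0.000194])² = 0.25/(-2.441)² = 0.04194.
Darcy-Weisbach: ΔP = f(L/D)(ρV²/2) = 0.04194·(130/0.539)·(988·0.1103²/2) = 0.04194·241.2·6.01 = 60.79 Pa.
Pumping power P = QΔP = 0.02517·60.79 = 1.530 W = 1.53 W.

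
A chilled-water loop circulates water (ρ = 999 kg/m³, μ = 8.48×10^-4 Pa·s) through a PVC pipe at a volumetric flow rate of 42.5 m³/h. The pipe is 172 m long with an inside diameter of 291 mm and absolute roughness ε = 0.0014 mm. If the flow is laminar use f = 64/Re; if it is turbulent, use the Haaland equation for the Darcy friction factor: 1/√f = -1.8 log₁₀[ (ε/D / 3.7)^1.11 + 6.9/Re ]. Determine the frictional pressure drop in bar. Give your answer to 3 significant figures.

ΔP ≈ 0.00185 bar

Q = 42.5 m³/h = 42.5/3600 = 0.01181 m³/s.
Cross-sectional area A = πD²/4 = π(0.291)²/4 = 0.06651 m²; mean velocity V = Q/A = 0.01181/0.06651 = 0.1775 m/s.
Reynolds number Re = ρVD/μ = 999 · 0.1775 · 0.291 / 0.000848 = 6.085e+04.
Re > 4000 → turbulent. Relative roughness ε/D = 1.4e-06/0.291 = 4.81e-06. Haaland: 1/√f = -1.8 log₁₀[(4.81e-06/3.7)^1.11 + 6.9/6.085e+04] = -1.8 log₁₀[2.93e-07 + 0.000113] = 7.1, so f = 0.01984.
Darcy-Weisbach: ΔP = f(L/D)(ρV²/2) = 0.01984·(172/0.291)·(999·0.1775²/2) = 0.01984·591.1·15.74 = 184.5 Pa.
ΔP = 184.5 Pa = 0.00185 bar.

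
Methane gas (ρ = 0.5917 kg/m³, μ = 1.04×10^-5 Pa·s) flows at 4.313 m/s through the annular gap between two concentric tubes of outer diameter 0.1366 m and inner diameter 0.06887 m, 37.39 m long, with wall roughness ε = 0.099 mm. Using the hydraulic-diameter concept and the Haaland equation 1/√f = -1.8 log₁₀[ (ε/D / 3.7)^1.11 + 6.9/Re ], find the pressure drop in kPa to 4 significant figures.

Hydraulic diameter D_h = 4A/P = D_o - D_i = 0.1366 - 0.06887 = 0.06773 m.
Re = ρVD_h/μ = 0.5917·4.313·0.06773/1.04e-05 = 1.662e+04.
ε/D_h = 9.9e-05/0.06773 = 0.00146; Haaland gives 1/√f = -1.8 log₁₀[0.000167+0.000415] = 5.823, so f = 0.02949.
ΔP = f(L/D_h)(ρV²/2) = 0.02949·37.39/0.06773·5.503 = 89.6 Pa.
ΔP = 0.08960 kPa.

ΔP ≈ 0.08960 kPa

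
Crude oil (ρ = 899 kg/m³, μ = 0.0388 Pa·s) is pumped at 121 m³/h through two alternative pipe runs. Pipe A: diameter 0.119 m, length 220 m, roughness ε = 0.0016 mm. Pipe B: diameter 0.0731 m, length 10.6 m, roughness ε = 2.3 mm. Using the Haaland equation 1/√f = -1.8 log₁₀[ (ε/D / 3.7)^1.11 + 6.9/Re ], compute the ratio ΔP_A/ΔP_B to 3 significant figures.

Pipe A: V = Q/A = 0.03361/0.01112 = 3.022 m/s; Re = 8332; ε/D = 1.34e-05; Haaland → f = 0.0325; ΔP_A = f(L/D)(ρV²/2) = 2.467e+05 Pa.
Pipe B: V = Q/A = 0.03361/0.004197 = 8.009 m/s; Re = 1.356e+04; ε/D = 0.0315; Haaland → f = 0.06063; ΔP_B = f(L/D)(ρV²/2) = 2.534e+05 Pa.
ΔP_A/ΔP_B = 2.467e+05/2.534e+05 = 0.973.

ΔP_A/ΔP_B ≈ 0.973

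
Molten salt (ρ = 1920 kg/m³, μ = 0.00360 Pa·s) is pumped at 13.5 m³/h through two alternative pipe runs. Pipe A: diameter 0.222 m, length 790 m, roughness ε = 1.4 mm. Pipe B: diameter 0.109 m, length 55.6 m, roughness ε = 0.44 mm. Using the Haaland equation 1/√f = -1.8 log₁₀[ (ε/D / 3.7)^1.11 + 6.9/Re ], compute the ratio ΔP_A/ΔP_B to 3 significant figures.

ΔP_A/ΔP_B ≈ 0.480

Pipe A: V = Q/A = 0.00375/0.03871 = 0.09688 m/s; Re = 1.147e+04; ε/D = 0.00631; Haaland → f = 0.03828; ΔP_A = f(L/D)(ρV²/2) = 1227 Pa.
Pipe B: V = Q/A = 0.00375/0.009331 = 0.4019 m/s; Re = 2.336e+04; ε/D = 0.00404; Haaland → f = 0.0323; ΔP_B = f(L/D)(ρV²/2) = 2554 Pa.
ΔP_A/ΔP_B = 1227/2554 = 0.480.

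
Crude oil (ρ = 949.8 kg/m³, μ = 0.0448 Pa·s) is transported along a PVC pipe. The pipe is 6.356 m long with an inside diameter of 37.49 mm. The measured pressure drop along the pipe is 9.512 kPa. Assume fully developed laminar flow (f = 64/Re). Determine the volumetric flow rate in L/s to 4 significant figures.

For laminar flow, f = 64/Re with Re = ρVD/μ, so Darcy-Weisbach reduces to ΔP = 32μLV/D². Solving for V: V = ΔP·D²/(32μL) = 9512·(0.03749)²/(32·0.0448·6.356) = 1.467 m/s.
Check: Re = ρVD/μ = 949.8·1.467·0.03749/0.0448 = 1166 < 2300, so the laminar assumption holds.
Q = V·A = 1.467·(π/4·0.03749²) = 0.00162 m³/s = 1.620 L/s.

Q ≈ 1.620 L/s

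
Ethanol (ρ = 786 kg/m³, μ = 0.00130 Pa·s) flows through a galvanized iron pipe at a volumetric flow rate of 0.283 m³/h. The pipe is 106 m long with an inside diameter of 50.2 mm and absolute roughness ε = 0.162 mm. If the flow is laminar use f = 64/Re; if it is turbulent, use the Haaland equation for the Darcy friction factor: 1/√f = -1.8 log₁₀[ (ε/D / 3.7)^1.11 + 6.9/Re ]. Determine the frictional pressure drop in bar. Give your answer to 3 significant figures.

Q = 0.283 m³/h = 0.283/3600 = 7.861e-05 m³/s.
Cross-sectional area A = πD²/4 = π(0.0502)²/4 = 0.001979 m²; mean velocity V = Q/A = 7.861e-05/0.001979 = 0.03972 m/s.
Reynolds number Re = ρVD/μ = 786 · 0.03972 · 0.0502 / 0.0013 = 1206.
Re < 2300 → laminar flow, so f = 64/Re = 64/1206 = 0.05309 (the turbulent correlation is not needed).
Darcy-Weisbach: ΔP = f(L/D)(ρV²/2) = 0.05309·(106/0.0502)·(786·0.03972²/2) = 0.05309·2112·0.62 = 69.5 Pa.
ΔP = 69.5 Pa = 6.95×10^-4 bar.

ΔP ≈ 6.95×10^-4 bar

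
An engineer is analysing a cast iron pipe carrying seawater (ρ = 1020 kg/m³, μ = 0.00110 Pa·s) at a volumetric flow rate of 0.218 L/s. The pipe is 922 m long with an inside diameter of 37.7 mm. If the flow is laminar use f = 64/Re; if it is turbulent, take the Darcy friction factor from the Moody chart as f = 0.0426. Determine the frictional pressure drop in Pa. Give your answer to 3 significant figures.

Q = 0.218 L/s = 0.218/1000 = 0.000218 m³/s.
Cross-sectional area A = πD²/4 = π(0.0377)²/4 = 0.001116 m²; mean velocity V = Q/A = 0.000218/0.001116 = 0.1953 m/s.
Reynolds number Re = ρVD/μ = 1020 · 0.1953 · 0.0377 / 0.0011 = 6827.
Re > 4000 → turbulent; use the Moody-chart value f = 0.0426.
Darcy-Weisbach: ΔP = f(L/D)(ρV²/2) = 0.0426·(922/0.0377)·(1020·0.1953²/2) = 0.0426·2.446e+04·19.45 = 2.026e+04 Pa.

ΔP ≈ 20300 Pa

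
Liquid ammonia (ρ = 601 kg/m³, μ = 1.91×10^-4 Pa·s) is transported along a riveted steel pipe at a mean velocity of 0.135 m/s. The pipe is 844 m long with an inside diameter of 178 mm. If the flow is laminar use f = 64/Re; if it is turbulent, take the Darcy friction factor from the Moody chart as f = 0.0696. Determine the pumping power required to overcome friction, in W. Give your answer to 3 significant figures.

Reynolds number Re = ρVD/μ = 601 · 0.135 · 0.178 / 0.000191 = 7.561e+04.
Re > 4000 → turbulent; use the Moody-chart value f = 0.0696.
Darcy-Weisbach: ΔP = f(L/D)(ρV²/2) = 0.0696·(844/0.178)·(601·0.135²/2) = 0.0696·4742·5.477 = 1807 Pa.
Q = V·A = 0.135·0.02488 = 0.003359 m³/s.
Pumping power P = QΔP = 0.003359·1807 = 6.072 W = 6.07 W.

P ≈ 6.07 W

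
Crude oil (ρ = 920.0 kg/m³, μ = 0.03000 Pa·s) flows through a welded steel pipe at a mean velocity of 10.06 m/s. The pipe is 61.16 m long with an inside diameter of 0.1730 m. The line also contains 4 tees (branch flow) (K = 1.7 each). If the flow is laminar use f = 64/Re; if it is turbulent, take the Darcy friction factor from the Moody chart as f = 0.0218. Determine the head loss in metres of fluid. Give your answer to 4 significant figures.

Reynolds number Re = ρVD/μ = 920 · 10.06 · 0.173 / 0.03 = 5.337e+04.
Re > 4000 → turbulent; use the Moody-chart value f = 0.0218.
Total minor-loss coefficient ΣK = 4·1.7 = 6.8.
ΔP = [f·L/D + ΣK]·(ρV²/2) = [0.0218·61.16/0.173 + 6.8]·(920·10.06²/2) = [7.707 + 6.8]·4.655e+04 = 6.753e+05 Pa.
Head loss h_f = ΔP/(ρg) = 6.753e+05/(920·9.81) = 74.83 m.

h_f ≈ 74.83 m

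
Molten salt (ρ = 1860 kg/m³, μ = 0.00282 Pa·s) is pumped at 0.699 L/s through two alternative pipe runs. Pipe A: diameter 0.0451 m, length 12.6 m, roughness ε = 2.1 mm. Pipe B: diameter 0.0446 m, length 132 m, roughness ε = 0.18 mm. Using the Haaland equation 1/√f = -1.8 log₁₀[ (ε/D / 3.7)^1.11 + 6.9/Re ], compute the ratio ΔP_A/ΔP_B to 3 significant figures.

ΔP_A/ΔP_B ≈ 0.186

Pipe A: V = Q/A = 0.000699/0.001598 = 0.4376 m/s; Re = 1.302e+04; ε/D = 0.0466; Haaland → f = 0.0713; ΔP_A = f(L/D)(ρV²/2) = 3547 Pa.
Pipe B: V = Q/A = 0.000699/0.001562 = 0.4474 m/s; Re = 1.316e+04; ε/D = 0.00404; Haaland → f = 0.03468; ΔP_B = f(L/D)(ρV²/2) = 1.911e+04 Pa.
ΔP_A/ΔP_B = 3547/1.911e+04 = 0.186.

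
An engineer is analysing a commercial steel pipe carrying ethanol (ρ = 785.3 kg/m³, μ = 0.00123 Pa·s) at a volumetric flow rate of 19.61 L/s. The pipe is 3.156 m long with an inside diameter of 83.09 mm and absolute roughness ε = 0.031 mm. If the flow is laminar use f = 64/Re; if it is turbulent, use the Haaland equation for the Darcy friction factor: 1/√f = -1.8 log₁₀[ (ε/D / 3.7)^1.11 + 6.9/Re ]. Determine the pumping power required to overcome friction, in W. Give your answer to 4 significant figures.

P ≈ 68.92 W

Q = 19.61 L/s = 19.61/1000 = 0.01961 m³/s.
Cross-sectional area A = πD²/4 = π(0.08309)²/4 = 0.005422 m²; mean velocity V = Q/A = 0.01961/0.005422 = 3.617 m/s.
Reynolds number Re = ρVD/μ = 785.3 · 3.617 · 0.08309 / 0.00123 = 1.919e+05.
Re > 4000 → turbulent. Relative roughness ε/D = 3.1e-05/0.08309 = 0.000373. Haaland: 1/√f = -1.8 log₁₀[(0.000373/3.7)^1.11 + 6.9/1.919e+05] = -1.8 log₁₀[3.66e-05 + 3.6e-05] = 7.45, so f = 0.01802.
Darcy-Weisbach: ΔP = f(L/D)(ρV²/2) = 0.01802·(3.156/0.08309)·(785.3·3.617²/2) = 0.01802·37.98·5136 = 3514 Pa.
Pumping power P = QΔP = 0.01961·3514 = 68.915 W = 68.92 W.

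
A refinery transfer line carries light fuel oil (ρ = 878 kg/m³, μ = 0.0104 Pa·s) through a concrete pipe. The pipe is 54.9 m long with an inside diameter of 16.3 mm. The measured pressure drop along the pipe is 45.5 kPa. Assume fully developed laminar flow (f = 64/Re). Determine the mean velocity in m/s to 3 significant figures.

V ≈ 0.662 m/s

For laminar flow, f = 64/Re with Re = ρVD/μ, so Darcy-Weisbach reduces to ΔP = 32μLV/D². Solving for V: V = ΔP·D²/(32μL) = 4.55e+04·(0.0163)²/(32·0.0104·54.9) = 0.6617 m/s.
Check: Re = ρVD/μ = 878·0.6617·0.0163/0.0104 = 910.5 < 2300, so the laminar assumption holds.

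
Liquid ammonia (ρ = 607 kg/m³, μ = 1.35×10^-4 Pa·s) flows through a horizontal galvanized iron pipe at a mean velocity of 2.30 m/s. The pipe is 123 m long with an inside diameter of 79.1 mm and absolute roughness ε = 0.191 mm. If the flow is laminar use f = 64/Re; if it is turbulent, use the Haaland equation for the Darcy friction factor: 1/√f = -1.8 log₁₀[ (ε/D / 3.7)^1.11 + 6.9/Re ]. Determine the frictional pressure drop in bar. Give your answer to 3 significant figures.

ΔP ≈ 0.621 bar

Reynolds number Re = ρVD/μ = 607 · 2.3 · 0.0791 / 0.000135 = 8.18e+05.
Re > 4000 → turbulent. Relative roughness ε/D = 0.000191/0.0791 = 0.00241. Haaland: 1/√f = -1.8 log₁₀[(0.00241/3.7)^1.11 + 6.9/8.18e+05] = -1.8 log₁₀[0.000291 + 8.44e-06] = 6.342, so f = 0.02486.
Darcy-Weisbach: ΔP = f(L/D)(ρV²/2) = 0.02486·(123/0.0791)·(607·2.3²/2) = 0.02486·1555·1606 = 6.207e+04 Pa.
ΔP = 6.207e+04 Pa = 0.621 bar.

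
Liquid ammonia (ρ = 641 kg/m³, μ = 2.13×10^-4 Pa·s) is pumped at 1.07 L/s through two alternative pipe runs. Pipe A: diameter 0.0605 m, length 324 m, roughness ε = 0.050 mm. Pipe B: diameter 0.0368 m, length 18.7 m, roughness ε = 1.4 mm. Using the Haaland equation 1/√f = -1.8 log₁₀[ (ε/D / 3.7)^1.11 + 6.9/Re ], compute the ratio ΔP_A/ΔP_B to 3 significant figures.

ΔP_A/ΔP_B ≈ 0.506

Pipe A: V = Q/A = 0.00107/0.002875 = 0.3722 m/s; Re = 6.777e+04; ε/D = 0.000826; Haaland → f = 0.0223; ΔP_A = f(L/D)(ρV²/2) = 5303 Pa.
Pipe B: V = Q/A = 0.00107/0.001064 = 1.006 m/s; Re = 1.114e+05; ε/D = 0.038; Haaland → f = 0.06364; ΔP_B = f(L/D)(ρV²/2) = 1.049e+04 Pa.
ΔP_A/ΔP_B = 5303/1.049e+04 = 0.506.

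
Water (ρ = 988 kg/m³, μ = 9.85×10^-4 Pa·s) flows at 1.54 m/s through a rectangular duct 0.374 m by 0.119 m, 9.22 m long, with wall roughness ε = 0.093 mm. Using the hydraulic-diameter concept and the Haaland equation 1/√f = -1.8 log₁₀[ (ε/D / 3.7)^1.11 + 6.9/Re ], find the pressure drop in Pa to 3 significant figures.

ΔP ≈ 1090 Pa

Hydraulic diameter D_h = 4A/P = 4·(0.374·0.119)/(2·(0.374+0.119)) = 0.178/0.986 = 0.1806 m.
Re = ρVD_h/μ = 988·1.54·0.1806/0.000985 = 2.789e+05.
ε/D_h = 9.3e-05/0.1806 = 0.000515; Haaland gives 1/√f = -1.8 log₁₀[5.24e-05+2.47e-05] = 7.403, so f = 0.01825.
ΔP = f(L/D_h)(ρV²/2) = 0.01825·9.22/0.1806·1172 = 1092 Pa.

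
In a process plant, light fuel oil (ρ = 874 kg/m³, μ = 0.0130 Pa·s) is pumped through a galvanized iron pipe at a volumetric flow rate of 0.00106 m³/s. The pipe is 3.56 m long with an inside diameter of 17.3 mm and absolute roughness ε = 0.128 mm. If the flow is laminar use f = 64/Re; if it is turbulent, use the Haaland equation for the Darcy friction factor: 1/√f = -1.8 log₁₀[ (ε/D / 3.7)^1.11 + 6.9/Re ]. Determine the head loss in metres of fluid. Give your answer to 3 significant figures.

h_f ≈ 9.49 m

Cross-sectional area A = πD²/4 = π(0.0173)²/4 = 0.0002351 m²; mean velocity V = Q/A = 0.00106/0.0002351 = 4.509 m/s.
Reynolds number Re = ρVD/μ = 874 · 4.509 · 0.0173 / 0.013 = 5245.
Re > 4000 → turbulent. Relative roughness ε/D = 0.000128/0.0173 = 0.0074. Haaland: 1/√f = -1.8 log₁₀[(0.0074/3.7)^1.11 + 6.9/5245] = -1.8 log₁₀[0.00101 + 0.00132] = 4.74, so f = 0.0445.
Darcy-Weisbach: ΔP = f(L/D)(ρV²/2) = 0.0445·(3.56/0.0173)·(874·4.509²/2) = 0.0445·205.8·8886 = 8.138e+04 Pa.
Head loss h_f = ΔP/(ρg) = 8.138e+04/(874·9.81) = 9.49 m.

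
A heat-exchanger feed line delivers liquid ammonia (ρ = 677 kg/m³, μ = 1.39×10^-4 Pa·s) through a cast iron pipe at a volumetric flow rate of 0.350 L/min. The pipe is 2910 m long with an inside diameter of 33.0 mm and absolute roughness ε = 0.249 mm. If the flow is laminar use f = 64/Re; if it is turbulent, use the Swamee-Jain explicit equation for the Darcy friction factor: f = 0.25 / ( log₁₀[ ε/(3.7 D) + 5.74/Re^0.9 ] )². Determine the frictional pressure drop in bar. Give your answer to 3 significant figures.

Q = 0.350 L/min = 0.350/60000 = 5.833e-06 m³/s.
Cross-sectional area A = πD²/4 = π(0.033)²/4 = 0.0008553 m²; mean velocity V = Q/A = 5.833e-06/0.0008553 = 0.00682 m/s.
Reynolds number Re = ρVD/μ = 677 · 0.00682 · 0.033 / 0.000139 = 1096.
Re < 2300 → laminar flow, so f = 64/Re = 64/1096 = 0.05838 (the turbulent correlation is not needed).
Darcy-Weisbach: ΔP = f(L/D)(ρV²/2) = 0.05838·(2910/0.033)·(677·0.00682²/2) = 0.05838·8.818e+04·0.01575 = 81.06 Pa.
ΔP = 81.06 Pa = 8.11×10^-4 bar.

ΔP ≈ 8.11×10^-4 bar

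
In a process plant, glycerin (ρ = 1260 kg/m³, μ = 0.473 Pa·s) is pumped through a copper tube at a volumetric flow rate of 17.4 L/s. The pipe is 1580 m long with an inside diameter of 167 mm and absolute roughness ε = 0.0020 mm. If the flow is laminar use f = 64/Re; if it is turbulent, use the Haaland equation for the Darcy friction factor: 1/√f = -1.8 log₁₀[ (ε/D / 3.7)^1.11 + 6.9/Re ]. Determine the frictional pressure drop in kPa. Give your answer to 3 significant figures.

Q = 17.4 L/s = 17.4/1000 = 0.0174 m³/s.
Cross-sectional area A = πD²/4 = π(0.167)²/4 = 0.0219 m²; mean velocity V = Q/A = 0.0174/0.0219 = 0.7944 m/s.
Reynolds number Re = ρVD/μ = 1260 · 0.7944 · 0.167 / 0.473 = 353.4.
Re < 2300 → laminar flow, so f = 64/Re = 64/353.4 = 0.1811 (the turbulent correlation is not needed).
Darcy-Weisbach: ΔP = f(L/D)(ρV²/2) = 0.1811·(1580/0.167)·(1260·0.7944²/2) = 0.1811·9461·397.6 = 6.812e+05 Pa.
ΔP = 6.812e+05 Pa = 681 kPa.

ΔP ≈ 681 kPa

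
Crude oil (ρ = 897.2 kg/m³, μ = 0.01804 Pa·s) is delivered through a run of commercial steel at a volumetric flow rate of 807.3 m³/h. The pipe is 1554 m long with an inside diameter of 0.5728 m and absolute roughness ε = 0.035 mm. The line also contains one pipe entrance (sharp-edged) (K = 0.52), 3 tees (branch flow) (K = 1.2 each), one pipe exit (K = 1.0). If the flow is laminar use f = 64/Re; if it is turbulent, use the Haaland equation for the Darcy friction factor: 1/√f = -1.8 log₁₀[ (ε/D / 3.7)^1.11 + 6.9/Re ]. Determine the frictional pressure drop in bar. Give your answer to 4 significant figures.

ΔP ≈ 0.2434 bar

Q = 807.3 m³/h = 807.3/3600 = 0.2242 m³/s.
Cross-sectional area A = πD²/4 = π(0.5728)²/4 = 0.2577 m²; mean velocity V = Q/A = 0.2242/0.2577 = 0.8702 m/s.
Reynolds number Re = ρVD/μ = 897.2 · 0.8702 · 0.5728 / 0.018 = 2.479e+04.
Re > 4000 → turbulent. Relative roughness ε/D = 3.5e-05/0.5728 = 6.11e-05. Haaland: 1/√f = -1.8 log₁₀[(6.11e-05/3.7)^1.11 + 6.9/2.479e+04] = -1.8 log₁₀[4.92e-06 + 0.000278] = 6.386, so f = 0.02452.
Total minor-loss coefficient ΣK = 1·0.52 + 3·1.2 + 1·1 = 5.12.
ΔP = [f·L/D + ΣK]·(ρV²/2) = [0.02452·1554/0.5728 + 5.12]·(897.2·0.8702²/2) = [66.52 + 5.12]·339.7 = 2.434e+04 Pa.
ΔP = 2.434e+04 Pa = 0.2434 bar.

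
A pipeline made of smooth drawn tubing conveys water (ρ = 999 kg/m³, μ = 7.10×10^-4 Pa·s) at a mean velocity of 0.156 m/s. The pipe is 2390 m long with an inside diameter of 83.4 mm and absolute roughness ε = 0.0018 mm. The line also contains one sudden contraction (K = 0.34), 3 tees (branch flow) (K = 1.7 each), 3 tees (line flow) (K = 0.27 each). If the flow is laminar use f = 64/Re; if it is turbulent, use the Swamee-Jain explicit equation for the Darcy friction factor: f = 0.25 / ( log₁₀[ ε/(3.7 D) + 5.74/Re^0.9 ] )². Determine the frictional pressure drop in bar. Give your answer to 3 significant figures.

Reynolds number Re = ρVD/μ = 999 · 0.156 · 0.0834 / 0.00071 = 1.831e+04.
Re > 4000 → turbulent. Relative roughness ε/D = 1.8e-06/0.0834 = 2.16e-05. Swamee-Jain: f = 0.25/(log₁₀[2.16e-05/3.7 + 5.74/1.831e+04^0.9])² = 0.25/(log₁₀[5.83e-06 + 0.000837])² = 0.25/(-3.074)² = 0.02645.
Total minor-loss coefficient ΣK = 1·0.34 + 3·1.7 + 3·0.27 = 6.25.
ΔP = [f·L/D + ΣK]·(ρV²/2) = [0.02645·2390/0.0834 + 6.25]·(999·0.156²/2) = [758 + 6.25]·12.16 = 9290 Pa.
ΔP = 9290 Pa = 0.0929 bar.

ΔP ≈ 0.0929 bar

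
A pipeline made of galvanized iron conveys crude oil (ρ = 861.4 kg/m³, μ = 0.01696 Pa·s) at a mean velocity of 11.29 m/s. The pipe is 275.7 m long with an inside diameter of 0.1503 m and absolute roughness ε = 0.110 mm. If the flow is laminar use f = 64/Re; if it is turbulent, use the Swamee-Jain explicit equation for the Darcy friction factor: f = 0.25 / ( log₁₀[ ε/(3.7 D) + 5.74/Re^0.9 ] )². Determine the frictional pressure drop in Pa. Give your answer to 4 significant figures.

Reynolds number Re = ρVD/μ = 861.4 · 11.29 · 0.1503 / 0.017 = 8.619e+04.
Re > 4000 → turbulent. Relative roughness ε/D = 0.00011/0.1503 = 0.000732. Swamee-Jain: f = 0.25/(log₁₀[0.000732/3.7 + 5.74/8.619e+04^0.9])² = 0.25/(log₁₀[0.000198 + 0.000208])² = 0.25/(-3.392)² = 0.02173.
Darcy-Weisbach: ΔP = f(L/D)(ρV²/2) = 0.02173·(275.7/0.1503)·(861.4·11.29²/2) = 0.02173·1834·5.49e+04 = 2.188e+06 Pa.

ΔP ≈ 2188000 Pa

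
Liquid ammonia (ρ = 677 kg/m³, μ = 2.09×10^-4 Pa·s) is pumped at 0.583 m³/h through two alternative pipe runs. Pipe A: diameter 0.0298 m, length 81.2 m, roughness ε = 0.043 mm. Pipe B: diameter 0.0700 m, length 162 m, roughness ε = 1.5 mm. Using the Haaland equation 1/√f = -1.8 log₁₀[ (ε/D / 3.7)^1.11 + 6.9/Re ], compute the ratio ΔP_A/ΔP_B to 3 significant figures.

Pipe A: V = Q/A = 0.0001619/0.0006975 = 0.2322 m/s; Re = 2.241e+04; ε/D = 0.00144; Haaland → f = 0.0279; ΔP_A = f(L/D)(ρV²/2) = 1388 Pa.
Pipe B: V = Q/A = 0.0001619/0.003848 = 0.04208 m/s; Re = 9542; ε/D = 0.0214; Haaland → f = 0.05372; ΔP_B = f(L/D)(ρV²/2) = 74.52 Pa.
ΔP_A/ΔP_B = 1388/74.52 = 18.6.

ΔP_A/ΔP_B ≈ 18.6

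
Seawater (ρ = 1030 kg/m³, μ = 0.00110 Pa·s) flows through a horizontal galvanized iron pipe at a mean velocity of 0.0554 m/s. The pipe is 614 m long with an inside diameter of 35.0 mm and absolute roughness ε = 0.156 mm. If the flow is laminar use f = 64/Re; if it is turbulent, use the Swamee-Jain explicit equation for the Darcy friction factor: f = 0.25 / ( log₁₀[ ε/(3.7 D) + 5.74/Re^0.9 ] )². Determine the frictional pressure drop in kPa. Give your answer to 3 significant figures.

Reynolds number Re = ρVD/μ = 1030 · 0.0554 · 0.035 / 0.0011 = 1816.
Re < 2300 → laminar flow, so f = 64/Re = 64/1816 = 0.03525 (the turbulent correlation is not needed).
Darcy-Weisbach: ΔP = f(L/D)(ρV²/2) = 0.03525·(614/0.035)·(1030·0.0554²/2) = 0.03525·1.754e+04·1.581 = 977.4 Pa.
ΔP = 977.4 Pa = 0.977 kPa.

ΔP ≈ 0.977 kPa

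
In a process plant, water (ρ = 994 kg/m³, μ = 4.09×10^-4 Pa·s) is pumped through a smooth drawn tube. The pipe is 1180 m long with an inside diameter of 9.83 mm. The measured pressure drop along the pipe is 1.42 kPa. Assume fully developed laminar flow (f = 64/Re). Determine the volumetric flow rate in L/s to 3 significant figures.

For laminar flow, f = 64/Re with Re = ρVD/μ, so Darcy-Weisbach reduces to ΔP = 32μLV/D². Solving for V: V = ΔP·D²/(32μL) = 1420·(0.00983)²/(32·0.000409·1180) = 0.008885 m/s.
Check: Re = ρVD/μ = 994·0.008885·0.00983/0.000409 = 212.3 < 2300, so the laminar assumption holds.
Q = V·A = 0.008885·(π/4·0.00983²) = 6.743e-07 m³/s = 6.74×10^-4 L/s.

Q ≈ 6.74×10^-4 L/s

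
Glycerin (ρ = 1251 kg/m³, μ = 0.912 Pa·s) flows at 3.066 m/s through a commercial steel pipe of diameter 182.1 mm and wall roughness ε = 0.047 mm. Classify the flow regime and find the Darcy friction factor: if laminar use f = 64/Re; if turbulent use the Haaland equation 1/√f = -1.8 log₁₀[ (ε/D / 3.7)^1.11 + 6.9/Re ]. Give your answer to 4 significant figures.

f ≈ 0.08357

Re = ρVD/μ = 1251·3.066·0.1821/0.912 = 765.9.
Re < 2300 → laminar, so f = 64/Re = 0.08357 (roughness is irrelevant in laminar flow).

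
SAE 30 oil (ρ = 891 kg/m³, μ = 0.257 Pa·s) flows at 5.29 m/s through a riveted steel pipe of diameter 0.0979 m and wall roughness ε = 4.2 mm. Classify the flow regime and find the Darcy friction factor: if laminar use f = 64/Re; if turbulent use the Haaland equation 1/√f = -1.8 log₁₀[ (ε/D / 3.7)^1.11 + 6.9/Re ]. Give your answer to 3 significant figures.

f ≈ 0.0356

Re = ρVD/μ = 891·5.29·0.0979/0.257 = 1795.
Re < 2300 → laminar, so f = 64/Re = 0.03564 (roughness is irrelevant in laminar flow).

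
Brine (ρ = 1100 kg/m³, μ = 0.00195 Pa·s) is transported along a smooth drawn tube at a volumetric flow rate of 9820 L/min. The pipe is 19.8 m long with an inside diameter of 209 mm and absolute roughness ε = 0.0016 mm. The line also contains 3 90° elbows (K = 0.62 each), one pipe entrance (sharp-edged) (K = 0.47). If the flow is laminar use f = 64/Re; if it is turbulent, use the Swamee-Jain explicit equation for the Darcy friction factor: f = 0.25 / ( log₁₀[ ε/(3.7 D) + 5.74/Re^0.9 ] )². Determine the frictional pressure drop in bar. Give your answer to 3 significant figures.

ΔP ≈ 0.445 bar

Q = 9820 L/min = 9820/60000 = 0.1637 m³/s.
Cross-sectional area A = πD²/4 = π(0.209)²/4 = 0.03431 m²; mean velocity V = Q/A = 0.1637/0.03431 = 4.771 m/s.
Reynolds number Re = ρVD/μ = 1100 · 4.771 · 0.209 / 0.00195 = 5.624e+05.
Re > 4000 → turbulent. Relative roughness ε/D = 1.6e-06/0.209 = 7.66e-06. Swamee-Jain: f = 0.25/(log₁₀[7.66e-06/3.7 + 5.74/5.624e+05^0.9])² = 0.25/(log₁₀[2.07e-06 + 3.84e-05])² = 0.25/(-4.393)² = 0.01295.
Total minor-loss coefficient ΣK = 3·0.62 + 1·0.47 = 2.33.
ΔP = [f·L/D + ΣK]·(ρV²/2) = [0.01295·19.8/0.209 + 2.33]·(1100·4.771²/2) = [1.227 + 2.33]·1.252e+04 = 4.453e+04 Pa.
ΔP = 4.453e+04 Pa = 0.445 bar.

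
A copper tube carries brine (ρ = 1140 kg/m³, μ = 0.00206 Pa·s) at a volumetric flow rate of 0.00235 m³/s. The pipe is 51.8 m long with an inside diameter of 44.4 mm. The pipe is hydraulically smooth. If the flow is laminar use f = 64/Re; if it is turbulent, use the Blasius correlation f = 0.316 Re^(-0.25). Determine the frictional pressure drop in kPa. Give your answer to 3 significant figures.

ΔP ≈ 34.8 kPa

Cross-sectional area A = πD²/4 = π(0.0444)²/4 = 0.001548 m²; mean velocity V = Q/A = 0.00235/0.001548 = 1.518 m/s.
Reynolds number Re = ρVD/μ = 1140 · 1.518 · 0.0444 / 0.00206 = 3.729e+04.
Re > 4000 → turbulent. Smooth-pipe (Blasius): f = 0.316 Re^(-0.25) = 0.316/(3.729e+04)^0.25 = 0.02274.
Darcy-Weisbach: ΔP = f(L/D)(ρV²/2) = 0.02274·(51.8/0.0444)·(1140·1.518²/2) = 0.02274·1167·1313 = 3.484e+04 Pa.
ΔP = 3.484e+04 Pa = 34.8 kPa.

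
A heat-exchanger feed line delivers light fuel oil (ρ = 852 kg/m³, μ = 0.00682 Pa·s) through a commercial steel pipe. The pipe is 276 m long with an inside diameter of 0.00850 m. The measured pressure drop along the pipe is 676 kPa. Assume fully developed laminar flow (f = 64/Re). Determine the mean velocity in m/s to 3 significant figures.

V ≈ 0.811 m/s

For laminar flow, f = 64/Re with Re = ρVD/μ, so Darcy-Weisbach reduces to ΔP = 32μLV/D². Solving for V: V = ΔP·D²/(32μL) = 6.76e+05·(0.0085)²/(32·0.00682·276) = 0.8109 m/s.
Check: Re = ρVD/μ = 852·0.8109·0.0085/0.00682 = 861 < 2300, so the laminar assumption holds.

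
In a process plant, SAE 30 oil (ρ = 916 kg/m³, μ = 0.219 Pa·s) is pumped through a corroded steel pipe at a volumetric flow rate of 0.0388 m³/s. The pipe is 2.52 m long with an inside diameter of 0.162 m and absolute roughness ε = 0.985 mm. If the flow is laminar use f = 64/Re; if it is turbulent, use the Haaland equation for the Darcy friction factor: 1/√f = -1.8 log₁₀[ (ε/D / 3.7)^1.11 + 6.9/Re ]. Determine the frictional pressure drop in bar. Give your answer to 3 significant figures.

Cross-sectional area A = πD²/4 = π(0.162)²/4 = 0.02061 m²; mean velocity V = Q/A = 0.0388/0.02061 = 1.882 m/s.
Reynolds number Re = ρVD/μ = 916 · 1.882 · 0.162 / 0.219 = 1275.
Re < 2300 → laminar flow, so f = 64/Re = 64/1275 = 0.05018 (the turbulent correlation is not needed).
Darcy-Weisbach: ΔP = f(L/D)(ρV²/2) = 0.05018·(2.52/0.162)·(916·1.882²/2) = 0.05018·15.56·1623 = 1267 Pa.
ΔP = 1267 Pa = 0.0127 bar.

ΔP ≈ 0.0127 bar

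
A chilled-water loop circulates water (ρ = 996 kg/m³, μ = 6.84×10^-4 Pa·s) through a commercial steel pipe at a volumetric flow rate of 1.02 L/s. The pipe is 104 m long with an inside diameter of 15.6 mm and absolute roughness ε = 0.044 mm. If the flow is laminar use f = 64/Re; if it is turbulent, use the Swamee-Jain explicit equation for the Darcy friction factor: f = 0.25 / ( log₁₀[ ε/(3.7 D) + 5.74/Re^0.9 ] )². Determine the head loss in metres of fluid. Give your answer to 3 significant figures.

h_f ≈ 262 m

Q = 1.02 L/s = 1.02/1000 = 0.00102 m³/s.
Cross-sectional area A = πD²/4 = π(0.0156)²/4 = 0.0001911 m²; mean velocity V = Q/A = 0.00102/0.0001911 = 5.337 m/s.
Reynolds number Re = ρVD/μ = 996 · 5.337 · 0.0156 / 0.000684 = 1.212e+05.
Re > 4000 → turbulent. Relative roughness ε/D = 4.4e-05/0.0156 = 0.00282. Swamee-Jain: f = 0.25/(log₁₀[0.00282/3.7 + 5.74/1.212e+05^0.9])² = 0.25/(log₁₀[0.000762 + 0.000153])² = 0.25/(-3.039)² = 0.02708.
Darcy-Weisbach: ΔP = f(L/D)(ρV²/2) = 0.02708·(104/0.0156)·(996·5.337²/2) = 0.02708·6667·1.418e+04 = 2.56e+06 Pa.
Head loss h_f = ΔP/(ρg) = 2.56e+06/(996·9.81) = 262 m.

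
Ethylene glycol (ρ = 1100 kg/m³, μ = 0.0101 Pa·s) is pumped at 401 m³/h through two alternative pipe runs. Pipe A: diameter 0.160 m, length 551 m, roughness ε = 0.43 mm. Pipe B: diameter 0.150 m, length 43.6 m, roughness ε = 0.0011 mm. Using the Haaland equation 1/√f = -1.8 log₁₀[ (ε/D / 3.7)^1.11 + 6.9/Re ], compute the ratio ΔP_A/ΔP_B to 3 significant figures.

ΔP_A/ΔP_B ≈ 13.8

Pipe A: V = Q/A = 0.1114/0.02011 = 5.54 m/s; Re = 9.654e+04; ε/D = 0.00269; Haaland → f = 0.02672; ΔP_A = f(L/D)(ρV²/2) = 1.553e+06 Pa.
Pipe B: V = Q/A = 0.1114/0.01767 = 6.303 m/s; Re = 1.03e+05; ε/D = 7.33e-06; Haaland → f = 0.01774; ΔP_B = f(L/D)(ρV²/2) = 1.127e+05 Pa.
ΔP_A/ΔP_B = 1.553e+06/1.127e+05 = 13.8.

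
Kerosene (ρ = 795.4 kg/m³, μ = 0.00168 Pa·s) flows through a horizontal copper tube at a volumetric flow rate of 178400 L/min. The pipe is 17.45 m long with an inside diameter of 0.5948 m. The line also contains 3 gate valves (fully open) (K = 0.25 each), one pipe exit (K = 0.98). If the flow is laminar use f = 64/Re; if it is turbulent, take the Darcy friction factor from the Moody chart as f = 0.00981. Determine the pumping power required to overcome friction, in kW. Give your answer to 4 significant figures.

P ≈ 273.2 kW

Q = 178400 L/min = 178400/60000 = 2.973 m³/s.
Cross-sectional area A = πD²/4 = π(0.5948)²/4 = 0.2779 m²; mean velocity V = Q/A = 2.973/0.2779 = 10.7 m/s.
Reynolds number Re = ρVD/μ = 795.4 · 10.7 · 0.5948 / 0.00168 = 3.013e+06.
Re > 4000 → turbulent; use the Moody-chart value f = 0.00981.
Total minor-loss coefficient ΣK = 3·0.25 + 1·0.98 = 1.73.
ΔP = [f·L/D + ΣK]·(ρV²/2) = [0.00981·17.45/0.5948 + 1.73]·(795.4·10.7²/2) = [0.2878 + 1.73]·4.554e+04 = 9.189e+04 Pa.
Pumping power P = QΔP = 2.973·9.189e+04 = 273210 W = 273.2 kW.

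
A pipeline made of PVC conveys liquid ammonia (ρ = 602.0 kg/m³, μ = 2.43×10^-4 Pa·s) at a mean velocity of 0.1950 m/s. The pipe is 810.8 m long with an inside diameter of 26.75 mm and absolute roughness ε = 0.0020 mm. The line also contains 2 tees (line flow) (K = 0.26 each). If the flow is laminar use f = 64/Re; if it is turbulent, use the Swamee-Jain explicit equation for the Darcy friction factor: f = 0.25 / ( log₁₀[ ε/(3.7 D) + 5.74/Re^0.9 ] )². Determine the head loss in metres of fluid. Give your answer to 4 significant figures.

Reynolds number Re = ρVD/μ = 602 · 0.195 · 0.02675 / 0.000243 = 1.292e+04.
Re > 4000 → turbulent. Relative roughness ε/D = 2e-06/0.02675 = 7.48e-05. Swamee-Jain: f = 0.25/(log₁₀[7.48e-05/3.7 + 5.74/1.292e+04^0.9])² = 0.25/(log₁₀[2.02e-05 + 0.00114])² = 0.25/(-2.934)² = 0.02905.
Total minor-loss coefficient ΣK = 2·0.26 = 0.52.
ΔP = [f·L/D + ΣK]·(ρV²/2) = [0.02905·810.8/0.02675 + 0.52]·(602·0.195²/2) = [880.4 + 0.52]·11.45 = 1.008e+04 Pa.
Head loss h_f = ΔP/(ρg) = 1.008e+04/(602·9.81) = 1.707 m.

h_f ≈ 1.707 m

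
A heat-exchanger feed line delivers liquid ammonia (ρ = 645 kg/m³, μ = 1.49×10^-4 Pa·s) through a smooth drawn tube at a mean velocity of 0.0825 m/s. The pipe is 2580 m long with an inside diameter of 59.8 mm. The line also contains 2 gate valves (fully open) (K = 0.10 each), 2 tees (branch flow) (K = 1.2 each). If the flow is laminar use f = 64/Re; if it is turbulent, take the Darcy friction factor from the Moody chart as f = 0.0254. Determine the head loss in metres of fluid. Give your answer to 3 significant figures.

h_f ≈ 0.381 m

Reynolds number Re = ρVD/μ = 645 · 0.0825 · 0.0598 / 0.000149 = 2.136e+04.
Re > 4000 → turbulent; use the Moody-chart value f = 0.0254.
Total minor-loss coefficient ΣK = 2·0.1 + 2·1.2 = 2.6.
ΔP = [f·L/D + ΣK]·(ρV²/2) = [0.0254·2580/0.0598 + 2.6]·(645·0.0825²/2) = [1096 + 2.6]·2.195 = 2411 Pa.
Head loss h_f = ΔP/(ρg) = 2411/(645·9.81) = 0.381 m.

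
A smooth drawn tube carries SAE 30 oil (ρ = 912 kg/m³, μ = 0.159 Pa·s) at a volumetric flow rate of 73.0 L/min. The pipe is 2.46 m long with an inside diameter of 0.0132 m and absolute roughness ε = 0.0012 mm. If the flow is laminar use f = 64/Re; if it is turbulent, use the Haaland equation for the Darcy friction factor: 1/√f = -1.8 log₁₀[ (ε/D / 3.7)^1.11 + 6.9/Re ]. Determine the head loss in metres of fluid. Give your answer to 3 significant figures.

Q = 73.0 L/min = 73.0/60000 = 0.001217 m³/s.
Cross-sectional area A = πD²/4 = π(0.0132)²/4 = 0.0001368 m²; mean velocity V = Q/A = 0.001217/0.0001368 = 8.891 m/s.
Reynolds number Re = ρVD/μ = 912 · 8.891 · 0.0132 / 0.159 = 673.1.
Re < 2300 → laminar flow, so f = 64/Re = 64/673.1 = 0.09508 (the turbulent correlation is not needed).
Darcy-Weisbach: ΔP = f(L/D)(ρV²/2) = 0.09508·(2.46/0.0132)·(912·8.891²/2) = 0.09508·186.4·3.604e+04 = 6.387e+05 Pa.
Head loss h_f = ΔP/(ρg) = 6.387e+05/(912·9.81) = 71.4 m.

h_f ≈ 71.4 m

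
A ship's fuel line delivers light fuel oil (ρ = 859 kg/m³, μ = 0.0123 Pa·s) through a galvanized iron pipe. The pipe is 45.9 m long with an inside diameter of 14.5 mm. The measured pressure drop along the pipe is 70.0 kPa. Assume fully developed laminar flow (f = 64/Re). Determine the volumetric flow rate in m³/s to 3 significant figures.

For laminar flow, f = 64/Re with Re = ρVD/μ, so Darcy-Weisbach reduces to ΔP = 32μLV/D². Solving for V: V = ΔP·D²/(32μL) = 7e+04·(0.0145)²/(32·0.0123·45.9) = 0.8146 m/s.
Check: Re = ρVD/μ = 859·0.8146·0.0145/0.0123 = 824.9 < 2300, so the laminar assumption holds.
Q = V·A = 0.8146·(π/4·0.0145²) = 0.0001345 m³/s = 1.35×10^-4 m³/s.

Q ≈ 1.35×10^-4 m³/s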